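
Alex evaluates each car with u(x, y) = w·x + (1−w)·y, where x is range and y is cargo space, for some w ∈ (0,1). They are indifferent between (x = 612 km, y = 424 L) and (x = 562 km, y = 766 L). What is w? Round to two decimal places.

Equating utilities: w·612 + (1−w)·424 = w·562 + (1−w)·766.
w·(612−562) = (1−w)·(766−424), i.e. w·50 = (1−w)·342.
The marginal rate of substitution is 342/50, so w = 342/(50+342) = 0.87.

w = 0.87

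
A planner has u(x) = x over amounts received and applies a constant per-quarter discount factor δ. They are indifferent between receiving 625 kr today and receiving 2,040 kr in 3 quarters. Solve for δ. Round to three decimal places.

δ ≈ 0.674

The payoff in 3 quarters is discounted by δ^3, so u(625) = δ^3·u(2040) and δ^3 = u(625)/u(2040).
With u(x) = x: δ^3 = 625/2040 = 0.30637.
Hence δ = (0.30637)^(1/3) = 0.67414.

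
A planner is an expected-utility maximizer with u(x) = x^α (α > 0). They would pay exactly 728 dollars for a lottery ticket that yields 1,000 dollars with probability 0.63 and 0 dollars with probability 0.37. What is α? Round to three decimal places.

α ≈ 1.455

Since u(0) = 0, the lottery's EU is 0.63·1000^α.
Setting u(728) equal to that: 728^α = 0.63·1000^α ⇒ (728/1000)^α = 0.63.
α = ln(0.63) / ln(728/1000) = -0.462035/-0.317454 ≈ 1.455.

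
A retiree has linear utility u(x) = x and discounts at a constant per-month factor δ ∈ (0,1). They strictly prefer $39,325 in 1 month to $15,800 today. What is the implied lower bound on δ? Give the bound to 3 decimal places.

δ > 0.402

Comparing present values: 15800 < δ·39325.
Dividing through by 39325 gives δ > 0.40178.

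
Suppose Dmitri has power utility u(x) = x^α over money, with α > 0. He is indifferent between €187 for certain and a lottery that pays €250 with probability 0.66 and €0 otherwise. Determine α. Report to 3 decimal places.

Since u(0) = 0, the lottery's EU is 0.66·250^α.
Indifference: 187^α = 0.66·250^α, so (187/250)^α = 0.66.
α = ln(0.66) / ln(187/250) = -0.415515/-0.290352 ≈ 1.431.

α ≈ 1.431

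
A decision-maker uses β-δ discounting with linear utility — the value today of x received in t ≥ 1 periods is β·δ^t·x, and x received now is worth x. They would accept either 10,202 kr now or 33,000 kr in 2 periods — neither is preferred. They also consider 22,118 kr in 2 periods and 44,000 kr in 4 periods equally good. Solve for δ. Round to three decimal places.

δ ≈ 0.709

Both payoffs in the second observation are in the future, so β drops out: δ^2·22118 = δ^4·44000 ⇒ δ^2 = 22118/44000 = 0.50268, so δ = 0.70900.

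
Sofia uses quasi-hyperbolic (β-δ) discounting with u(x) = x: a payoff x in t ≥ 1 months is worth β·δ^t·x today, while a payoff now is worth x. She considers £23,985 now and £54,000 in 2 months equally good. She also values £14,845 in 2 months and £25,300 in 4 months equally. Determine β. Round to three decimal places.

Both payoffs in the second observation are in the future, so β drops out: δ^2·14845 = δ^4·25300 ⇒ δ^2 = 14845/25300 = 0.58676, so δ = 0.76600.
Substituting δ into 23985 = β·δ^2·54000: β = 23985/(31684.980) ≈ 0.757.

β ≈ 0.757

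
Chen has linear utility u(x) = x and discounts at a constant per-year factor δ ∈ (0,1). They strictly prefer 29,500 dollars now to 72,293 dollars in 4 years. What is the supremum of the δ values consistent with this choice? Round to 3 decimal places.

δ < 0.799

The preference means 29500 > δ^4·72293.
Hence δ^4 < 29500/72293 = 0.40806, and x ↦ x^(1/4) is increasing on (0,∞).
δ < (29500/72293)^(1/4) ≈ 0.799.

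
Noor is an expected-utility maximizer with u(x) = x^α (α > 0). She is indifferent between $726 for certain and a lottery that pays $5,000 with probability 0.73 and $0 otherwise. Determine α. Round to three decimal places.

EU(lottery) = 0.73·5000^α + 0.27·0 = 0.73·5000^α.
Setting u(726) equal to that: 726^α = 0.73·5000^α ⇒ (726/5000)^α = 0.73.
Take logs: α = ln 0.73 / ln(726/5000) ≈ 0.16309.

α ≈ 0.163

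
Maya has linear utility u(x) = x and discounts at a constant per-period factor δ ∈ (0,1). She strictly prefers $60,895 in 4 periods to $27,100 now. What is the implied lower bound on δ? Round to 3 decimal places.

δ > 0.817

The preference means 27100 < δ^4·60895.
Hence δ^4 > 27100/60895 = 0.44503, and x ↦ x^(1/4) is increasing on (0,∞).
δ > (27100/60895)^(1/4) ≈ 0.817.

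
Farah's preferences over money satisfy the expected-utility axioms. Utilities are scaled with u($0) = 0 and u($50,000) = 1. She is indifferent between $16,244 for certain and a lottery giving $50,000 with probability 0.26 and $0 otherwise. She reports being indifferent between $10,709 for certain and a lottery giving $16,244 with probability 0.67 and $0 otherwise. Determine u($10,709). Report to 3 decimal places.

0.174

The first gamble pins u($16,244): it must equal 0.26·1 + 0.74·0 = 0.26.
The second indifference gives u($10,709) = 0.67·u($16,244) + 0.33·u($0) = 0.67·0.26 + 0.33·0.00 = 0.1742.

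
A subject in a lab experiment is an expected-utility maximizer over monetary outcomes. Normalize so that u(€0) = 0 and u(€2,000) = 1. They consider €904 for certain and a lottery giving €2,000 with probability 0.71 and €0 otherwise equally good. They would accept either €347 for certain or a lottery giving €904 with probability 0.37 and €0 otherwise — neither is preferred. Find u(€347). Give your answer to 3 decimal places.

First, u(€904) = 0.71·u(€2,000) + 0.29·u(€0) = 0.71.
The second indifference gives u(€347) = 0.37·u(€904) + 0.63·u(€0) = 0.37·0.71 + 0.63·0.00 = 0.2627.

0.263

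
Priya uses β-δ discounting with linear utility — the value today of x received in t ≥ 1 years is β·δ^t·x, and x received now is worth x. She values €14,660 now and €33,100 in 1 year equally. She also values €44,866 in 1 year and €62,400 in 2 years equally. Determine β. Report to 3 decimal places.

Both payoffs in the second observation are in the future, so β drops out: δ^1·44866 = δ^2·62400 ⇒ δ = 44866/62400 = 0.71901.
Substituting δ into 14660 = β·δ·33100: β = 14660/(23799.112) ≈ 0.616.

β ≈ 0.616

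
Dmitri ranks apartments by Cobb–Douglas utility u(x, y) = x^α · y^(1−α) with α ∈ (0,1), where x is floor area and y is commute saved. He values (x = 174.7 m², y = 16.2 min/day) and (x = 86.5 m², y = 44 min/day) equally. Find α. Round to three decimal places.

The Cobb–Douglas utilities coincide, so 174.7^α·16.2^(1−α) = 86.5^α·44^(1−α).
(174.7/86.5)^α = (44/16.2)^(1−α); take logs: α·ln(174.7/86.5) = (1−α)·ln(44/16.2), i.e. α·0.702926 = (1−α)·0.999178.
So α/(1−α) = (0.999178)/(0.702926) = 1.421455, and α = 1.421455/2.421455 ≈ 0.587.

α ≈ 0.587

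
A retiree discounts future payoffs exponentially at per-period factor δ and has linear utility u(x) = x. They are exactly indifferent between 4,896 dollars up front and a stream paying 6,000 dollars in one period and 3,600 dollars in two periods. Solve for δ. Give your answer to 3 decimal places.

Present value of the stream is 6000·δ + 3600·δ². Indifference gives 6000δ + 3600δ² = 4896.
Rearranged: 3600δ² + 6000δ − 4896 = 0.
The positive root is δ = [−6000 + √(6000² + 4·3600·4896)] / (2·3600) = (−6000 + 10320.000)/7200 ≈ 0.600.

δ ≈ 0.600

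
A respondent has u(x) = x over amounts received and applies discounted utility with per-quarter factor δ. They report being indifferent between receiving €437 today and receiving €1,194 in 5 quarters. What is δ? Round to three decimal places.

Equating discounted utilities: u(437) = δ^5·u(1194) ⇒ δ^5 = u(437)/u(1194).
With u(x) = x: δ^5 = 437/1194 = 0.36600.
Taking the 5th root: δ = 0.36600^(1/5) ≈ 0.818.

δ ≈ 0.818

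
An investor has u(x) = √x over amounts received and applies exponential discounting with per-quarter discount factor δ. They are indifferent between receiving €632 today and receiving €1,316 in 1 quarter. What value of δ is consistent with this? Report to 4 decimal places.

δ ≈ 0.6930

Indifference means u(632) = δ · u(1316), so δ = u(632)/u(1316).
With u(x) = √x: δ = √632/√1316 = √(632/1316) = 0.69300.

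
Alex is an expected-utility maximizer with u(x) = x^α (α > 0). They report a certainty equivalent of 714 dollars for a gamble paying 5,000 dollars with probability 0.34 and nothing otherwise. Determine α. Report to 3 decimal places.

Since u(0) = 0, the lottery's EU is 0.34·5000^α.
Indifference: 714^α = 0.34·5000^α, so (714/5000)^α = 0.34.
α = ln(0.34) / ln(714/5000) = -1.078810/-1.946310 ≈ 0.554.

α ≈ 0.554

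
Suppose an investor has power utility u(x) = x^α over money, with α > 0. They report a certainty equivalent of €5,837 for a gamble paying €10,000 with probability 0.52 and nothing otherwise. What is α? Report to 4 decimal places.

α ≈ 1.2146

The lottery's expected utility is 0.52·u(10000) + 0.48·u(0) = 0.52·10000^α (since u(0) = 0 for α > 0).
Setting u(5837) equal to that: 5837^α = 0.52·10000^α ⇒ (5837/10000)^α = 0.52.
α = ln(0.52) / ln(5837/10000) = -0.6539265/-0.5383681 ≈ 1.2146.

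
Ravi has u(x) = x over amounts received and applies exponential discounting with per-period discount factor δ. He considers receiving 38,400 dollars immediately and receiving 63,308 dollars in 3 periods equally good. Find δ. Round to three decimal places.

Equating discounted utilities: u(38400) = δ^3·u(63308) ⇒ δ^3 = u(38400)/u(63308).
With u(x) = x: δ^3 = 38400/63308 = 0.60656.
Hence δ = (0.60656)^(1/3) = 0.84649.

δ ≈ 0.846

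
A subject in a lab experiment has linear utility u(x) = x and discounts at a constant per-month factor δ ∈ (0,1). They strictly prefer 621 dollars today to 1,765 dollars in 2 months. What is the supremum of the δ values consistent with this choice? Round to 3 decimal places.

δ < 0.593

Comparing present values: 621 > δ^2·1765.
Dividing by 1765: δ^2 < 0.35184. Both sides are positive, so the square root keeps the direction.
δ < 0.35184^(1/2) = 0.593.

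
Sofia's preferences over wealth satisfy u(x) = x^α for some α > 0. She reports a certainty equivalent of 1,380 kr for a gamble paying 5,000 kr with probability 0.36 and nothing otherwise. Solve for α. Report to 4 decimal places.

EU(lottery) = 0.36·5000^α + 0.64·0 = 0.36·5000^α.
Indifference: 1380^α = 0.36·5000^α, so (1380/5000)^α = 0.36.
Taking logs: α·ln(1380/5000) = ln(0.36), so α = -1.0216512 / -1.2873544 ≈ 0.7936.

α ≈ 0.7936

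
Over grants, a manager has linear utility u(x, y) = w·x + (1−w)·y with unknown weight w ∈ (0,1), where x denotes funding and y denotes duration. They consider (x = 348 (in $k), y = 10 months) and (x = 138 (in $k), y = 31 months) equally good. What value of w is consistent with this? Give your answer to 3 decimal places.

Indifference: w·348 + (1−w)·10 = w·138 + (1−w)·31.
w·(348−138) = (1−w)·(31−10), i.e. w·210 = (1−w)·21.
So w/(1−w) = 21/210 = 0.1000, giving w = 21/(210+21) = 0.091.

w = 0.091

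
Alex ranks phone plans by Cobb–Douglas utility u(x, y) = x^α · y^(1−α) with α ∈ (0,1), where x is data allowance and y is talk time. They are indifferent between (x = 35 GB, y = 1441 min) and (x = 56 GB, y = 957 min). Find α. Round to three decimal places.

Indifference: 35^α · 1441^(1−α) = 56^α · 957^(1−α).
(35/56)^α = (957/1441)^(1−α); take logs: α·ln(35/56) = (1−α)·ln(957/1441), i.e. α·-0.470004 = (1−α)·-0.409289.
So α/(1−α) = (-0.409289)/(-0.470004) = 0.870820, and α = 0.870820/1.870820 ≈ 0.465.

α ≈ 0.465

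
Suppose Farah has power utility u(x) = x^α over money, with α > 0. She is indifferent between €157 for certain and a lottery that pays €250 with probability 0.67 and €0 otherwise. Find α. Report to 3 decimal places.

α ≈ 0.861

The lottery's expected utility is 0.67·u(250) + 0.33·u(0) = 0.67·250^α (since u(0) = 0 for α > 0).
Indifference: 157^α = 0.67·250^α, so (157/250)^α = 0.67.
α = ln(0.67) / ln(157/250) = -0.400478/-0.465215 ≈ 0.861.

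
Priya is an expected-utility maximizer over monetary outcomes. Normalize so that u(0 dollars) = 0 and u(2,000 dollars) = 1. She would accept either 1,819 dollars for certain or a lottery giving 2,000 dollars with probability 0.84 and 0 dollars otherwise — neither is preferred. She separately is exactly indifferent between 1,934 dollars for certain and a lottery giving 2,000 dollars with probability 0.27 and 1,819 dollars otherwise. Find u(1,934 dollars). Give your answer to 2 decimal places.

First, u(1,819 dollars) = 0.84·u(2,000 dollars) + 0.16·u(0 dollars) = 0.84.
The second indifference gives u(1,934 dollars) = 0.27·u(2,000 dollars) + 0.73·u(1,819 dollars) = 0.27·1.00 + 0.73·0.84 = 0.8832.

0.88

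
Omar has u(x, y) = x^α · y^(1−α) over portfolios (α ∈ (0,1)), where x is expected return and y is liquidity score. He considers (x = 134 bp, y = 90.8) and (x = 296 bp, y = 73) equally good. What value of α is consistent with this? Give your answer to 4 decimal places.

α ≈ 0.2159

The Cobb–Douglas utilities coincide, so 134^α·90.8^(1−α) = 296^α·73^(1−α).
Rearrange to (134/296)^α = (73/90.8)^(1−α) and take logs: α·-0.7925197 = (1−α)·-0.2181998.
With A = -0.7925197 and B = -0.2181998: α·A = (1−α)·B, so α = B/(A+B) = -0.2181998/-1.0107195 ≈ 0.2159.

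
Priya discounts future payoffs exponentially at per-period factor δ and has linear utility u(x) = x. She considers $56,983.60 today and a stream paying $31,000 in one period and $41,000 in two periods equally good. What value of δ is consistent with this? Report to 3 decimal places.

Present value of the stream is 31000·δ + 41000·δ². Indifference gives 31000δ + 41000δ² = 56983.60.
That is, 41000δ² + 31000δ − 56983.60 = 0, a quadratic in δ.
The positive root is δ = [−31000 + √(31000² + 4·41000·56983.60)] / (2·41000) = (−31000 + 101520.000)/82000 ≈ 0.860.

δ ≈ 0.860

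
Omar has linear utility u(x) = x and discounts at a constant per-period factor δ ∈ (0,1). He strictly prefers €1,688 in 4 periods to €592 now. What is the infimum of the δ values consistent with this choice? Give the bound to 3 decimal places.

δ > 0.770

The preference means 592 < δ^4·1688.
So δ^4 > 592/1688 = 0.35071; taking the 4th root of both positive sides preserves the inequality.
δ > 0.35071^(1/4) = 0.770.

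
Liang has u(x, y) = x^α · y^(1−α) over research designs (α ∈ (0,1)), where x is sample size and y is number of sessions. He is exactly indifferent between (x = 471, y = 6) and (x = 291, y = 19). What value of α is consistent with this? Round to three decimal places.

α ≈ 0.705

Indifference: 471^α · 6^(1−α) = 291^α · 19^(1−α).
(471/291)^α = (19/6)^(1−α); take logs: α·ln(471/291) = (1−α)·ln(19/6), i.e. α·0.481535 = (1−α)·1.152680.
Thus α·(1.634215) = 1.152680, so α = 1.152680/1.634215 ≈ 0.705.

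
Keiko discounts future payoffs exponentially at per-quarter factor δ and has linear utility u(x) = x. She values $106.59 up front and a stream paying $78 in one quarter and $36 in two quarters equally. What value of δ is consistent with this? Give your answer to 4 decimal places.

Present value of the stream is 78·δ + 36·δ². Indifference gives 78δ + 36δ² = 106.59.
Rearranged: 36δ² + 78δ − 106.59 = 0.
By the quadratic formula (taking the positive root), δ = (−78 + √21432.96) / 72 ≈ 0.9500.

δ ≈ 0.9500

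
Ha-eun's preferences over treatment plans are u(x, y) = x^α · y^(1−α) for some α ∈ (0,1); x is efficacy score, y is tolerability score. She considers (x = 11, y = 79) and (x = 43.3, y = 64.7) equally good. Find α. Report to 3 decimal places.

Set the two utilities equal: 11^α·79^(1−α) = 43.3^α·64.7^(1−α).
(11/43.3)^α = (64.7/79)^(1−α); take logs: α·ln(11/43.3) = (1−α)·ln(64.7/79), i.e. α·-1.370257 = (1−α)·-0.199687.
So α/(1−α) = (-0.199687)/(-1.370257) = 0.145730, and α = 0.145730/1.145730 ≈ 0.127.

α ≈ 0.127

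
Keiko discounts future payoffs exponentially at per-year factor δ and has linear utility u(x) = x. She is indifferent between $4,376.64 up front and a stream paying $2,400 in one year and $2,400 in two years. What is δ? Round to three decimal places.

δ ≈ 0.940

Equating present values: 4376.64 = 2400δ + 2400δ².
That is, 2400δ² + 2400δ − 4376.64 = 0, a quadratic in δ.
The positive root is δ = [−2400 + √(2400² + 4·2400·4376.64)] / (2·2400) = (−2400 + 6912.000)/4800 ≈ 0.940.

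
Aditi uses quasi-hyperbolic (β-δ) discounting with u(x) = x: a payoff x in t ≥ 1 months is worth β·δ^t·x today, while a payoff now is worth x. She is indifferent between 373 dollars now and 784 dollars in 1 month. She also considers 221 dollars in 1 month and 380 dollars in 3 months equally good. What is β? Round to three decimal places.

β ≈ 0.624

From the later pair, β·δ^1·221 = β·δ^3·380; dividing through, δ^2 = 221/380 = 0.58158, so δ = 0.76261.
Substituting δ into 373 = β·δ·784: β = 373/(597.889) ≈ 0.624.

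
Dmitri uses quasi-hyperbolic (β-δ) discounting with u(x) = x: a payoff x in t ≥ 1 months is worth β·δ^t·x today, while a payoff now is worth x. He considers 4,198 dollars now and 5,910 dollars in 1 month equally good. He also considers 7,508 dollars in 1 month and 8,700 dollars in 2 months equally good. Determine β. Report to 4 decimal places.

β ≈ 0.8231

From the later pair, β·δ^1·7508 = β·δ^2·8700; dividing through, δ = 7508/8700 = 0.86299.
Substituting δ into 4198 = β·δ·5910: β = 4198/(5100.262) ≈ 0.8231.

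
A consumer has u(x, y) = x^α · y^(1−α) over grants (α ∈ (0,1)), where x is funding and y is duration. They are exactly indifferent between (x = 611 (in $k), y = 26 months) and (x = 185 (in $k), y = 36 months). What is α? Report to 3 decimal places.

α ≈ 0.214

Indifference: 611^α · 26^(1−α) = 185^α · 36^(1−α).
(611/185)^α = (36/26)^(1−α); take logs: α·ln(611/185) = (1−α)·ln(36/26), i.e. α·1.194741 = (1−α)·0.325422.
With A = 1.194741 and B = 0.325422: α·A = (1−α)·B, so α = B/(A+B) = 0.325422/1.520163 ≈ 0.214.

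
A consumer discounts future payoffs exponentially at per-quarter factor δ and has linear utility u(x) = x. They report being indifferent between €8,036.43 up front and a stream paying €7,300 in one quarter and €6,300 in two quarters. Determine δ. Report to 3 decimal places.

δ ≈ 0.690

Present value of the stream is 7300·δ + 6300·δ². Indifference gives 7300δ + 6300δ² = 8036.43.
That is, 6300δ² + 7300δ − 8036.43 = 0, a quadratic in δ.
The positive root is δ = [−7300 + √(7300² + 4·6300·8036.43)] / (2·6300) = (−7300 + 15994.000)/12600 ≈ 0.690.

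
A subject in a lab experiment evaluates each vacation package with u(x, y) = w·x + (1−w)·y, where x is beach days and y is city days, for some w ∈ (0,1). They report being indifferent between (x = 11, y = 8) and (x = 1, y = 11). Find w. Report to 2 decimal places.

w = 0.23

Equating utilities: w·11 + (1−w)·8 = w·1 + (1−w)·11.
w·(11−1) = (1−w)·(11−8), i.e. w·10 = (1−w)·3.
So w/(1−w) = 3/10 = 0.3000, giving w = 3/(10+3) = 0.23.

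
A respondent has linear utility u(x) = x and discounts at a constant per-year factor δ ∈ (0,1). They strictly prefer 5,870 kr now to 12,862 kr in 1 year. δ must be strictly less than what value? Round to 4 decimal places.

Comparing present values: 5870 > δ·12862.
Dividing through by 12862 gives δ < 0.45638.

δ < 0.4564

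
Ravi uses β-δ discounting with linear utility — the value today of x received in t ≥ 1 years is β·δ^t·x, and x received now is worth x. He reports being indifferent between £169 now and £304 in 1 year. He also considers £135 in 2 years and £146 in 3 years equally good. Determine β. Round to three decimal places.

Both payoffs in the second observation are in the future, so β drops out: δ^2·135 = δ^3·146 ⇒ δ = 135/146 = 0.92466.
The first indifference: 169 = β·δ·304, so β = 169/(δ·304) = 169/(0.92466·304) ≈ 0.601.

β ≈ 0.601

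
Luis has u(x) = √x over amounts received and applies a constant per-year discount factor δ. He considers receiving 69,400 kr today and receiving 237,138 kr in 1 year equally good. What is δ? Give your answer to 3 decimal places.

Equating discounted utilities: u(69400) = δ·u(237138) ⇒ δ = u(69400)/u(237138).
With u(x) = √x: δ = √69400/√237138 = √(69400/237138) = 0.54098.

δ ≈ 0.541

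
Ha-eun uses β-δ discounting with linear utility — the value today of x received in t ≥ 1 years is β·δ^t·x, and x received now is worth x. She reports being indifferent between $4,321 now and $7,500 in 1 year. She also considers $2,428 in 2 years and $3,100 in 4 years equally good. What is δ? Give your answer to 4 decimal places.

Both payoffs in the second observation are in the future, so β drops out: δ^2·2428 = δ^4·3100 ⇒ δ^2 = 2428/3100 = 0.78323, so δ = 0.88500.

δ ≈ 0.8850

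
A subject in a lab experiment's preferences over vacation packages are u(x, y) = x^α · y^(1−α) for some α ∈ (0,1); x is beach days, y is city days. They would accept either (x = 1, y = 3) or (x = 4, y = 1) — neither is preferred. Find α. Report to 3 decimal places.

α ≈ 0.442

Indifference: 1^α · 3^(1−α) = 4^α · 1^(1−α).
(1/4)^α = (1/3)^(1−α); take logs: α·ln(1/4) = (1−α)·ln(1/3), i.e. α·-1.386294 = (1−α)·-1.098612.
With A = -1.386294 and B = -1.098612: α·A = (1−α)·B, so α = B/(A+B) = -1.098612/-2.484906 ≈ 0.442.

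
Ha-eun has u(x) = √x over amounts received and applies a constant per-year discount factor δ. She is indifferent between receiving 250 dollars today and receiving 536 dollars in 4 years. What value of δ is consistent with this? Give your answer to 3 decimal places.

δ ≈ 0.909

Equating discounted utilities: u(250) = δ^4·u(536) ⇒ δ^4 = u(250)/u(536).
Since u(x) = √x, δ^4 = √(250/536) = 0.68295.
So δ = 0.68295^(1/4) ≈ 0.909.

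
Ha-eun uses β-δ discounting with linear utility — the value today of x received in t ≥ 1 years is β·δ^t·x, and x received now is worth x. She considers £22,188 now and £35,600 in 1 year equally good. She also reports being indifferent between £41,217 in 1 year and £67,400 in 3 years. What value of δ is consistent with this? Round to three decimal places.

δ ≈ 0.782

Both payoffs in the second observation are in the future, so β drops out: δ^1·41217 = δ^3·67400 ⇒ δ^2 = 41217/67400 = 0.61153, so δ = 0.78200.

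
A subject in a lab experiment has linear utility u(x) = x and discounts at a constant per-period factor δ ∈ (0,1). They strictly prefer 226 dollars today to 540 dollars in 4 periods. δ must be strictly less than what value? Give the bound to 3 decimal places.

δ < 0.804

Under u(x) = x this choice says 226 > δ^4·540.
Dividing by 540: δ^4 < 0.41852. Both sides are positive, so the 4th root keeps the direction.
δ < 0.41852^(1/4) = 0.804.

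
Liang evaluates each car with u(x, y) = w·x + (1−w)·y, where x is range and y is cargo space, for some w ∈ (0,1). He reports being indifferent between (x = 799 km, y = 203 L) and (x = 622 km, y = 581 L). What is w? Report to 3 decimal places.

Indifference: w·799 + (1−w)·203 = w·622 + (1−w)·581.
w·(799−622) = (1−w)·(581−203), i.e. w·177 = (1−w)·378.
Hence w = 378/(177+378) = 378/555 = 0.681.

w = 0.681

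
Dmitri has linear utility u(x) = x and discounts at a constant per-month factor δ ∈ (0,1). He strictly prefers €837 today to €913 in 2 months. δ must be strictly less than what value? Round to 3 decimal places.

δ < 0.957

Under u(x) = x this choice says 837 > δ^2·913.
So δ^2 < 837/913 = 0.91676; taking the square root of both positive sides preserves the inequality.
δ < (837/913)^(1/2) ≈ 0.957.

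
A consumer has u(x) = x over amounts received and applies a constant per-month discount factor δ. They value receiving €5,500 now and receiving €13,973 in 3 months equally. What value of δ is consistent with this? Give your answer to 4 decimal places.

δ ≈ 0.7329

The payoff in 3 months is discounted by δ^3, so u(5500) = δ^3·u(13973) and δ^3 = u(5500)/u(13973).
With u(x) = x: δ^3 = 5500/13973 = 0.39362.
Taking the cube root: δ = 0.39362^(1/3) ≈ 0.7329.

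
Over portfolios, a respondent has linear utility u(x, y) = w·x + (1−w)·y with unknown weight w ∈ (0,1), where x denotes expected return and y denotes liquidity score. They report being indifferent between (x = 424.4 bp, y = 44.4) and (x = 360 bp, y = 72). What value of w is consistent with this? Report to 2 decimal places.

w = 0.30

Equating utilities: w·424.4 + (1−w)·44.4 = w·360 + (1−w)·72.
Rearranging, 64.4·w − 27.6·(1−w) = 0.
So w/(1−w) = 27.6/64.4 = 0.4286, giving w = 27.6/(64.4+27.6) = 0.30.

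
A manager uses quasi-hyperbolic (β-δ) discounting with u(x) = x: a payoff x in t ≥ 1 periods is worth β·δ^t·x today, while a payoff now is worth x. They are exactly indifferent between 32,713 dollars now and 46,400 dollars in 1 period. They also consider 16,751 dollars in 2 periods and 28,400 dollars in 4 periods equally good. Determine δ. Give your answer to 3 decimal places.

δ ≈ 0.768

The second indifference involves only future payoffs, so β cancels: β·δ^2·16751 = β·δ^4·28400, giving δ^2 = 16751/28400 = 0.58982, so δ = 0.76800.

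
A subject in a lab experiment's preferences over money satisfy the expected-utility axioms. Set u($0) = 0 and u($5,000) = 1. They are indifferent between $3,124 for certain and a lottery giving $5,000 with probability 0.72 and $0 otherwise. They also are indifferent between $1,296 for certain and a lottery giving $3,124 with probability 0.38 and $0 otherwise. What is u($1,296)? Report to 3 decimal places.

0.274

The first gamble pins u($3,124): it must equal 0.72·1 + 0.28·0 = 0.72.
Chaining: u($1,296) = 0.38·0.72 + 0.62·0.00 = 0.2736.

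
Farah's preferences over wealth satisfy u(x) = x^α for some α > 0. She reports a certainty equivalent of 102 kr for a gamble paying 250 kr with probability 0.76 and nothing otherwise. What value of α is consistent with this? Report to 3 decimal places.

α ≈ 0.306

The lottery's expected utility is 0.76·u(250) + 0.24·u(0) = 0.76·250^α (since u(0) = 0 for α > 0).
Equating: 102^α = 0.76·250^α, i.e. 0.4080^α = 0.76.
Take logs: α = ln 0.76 / ln(102/250) ≈ 0.30612.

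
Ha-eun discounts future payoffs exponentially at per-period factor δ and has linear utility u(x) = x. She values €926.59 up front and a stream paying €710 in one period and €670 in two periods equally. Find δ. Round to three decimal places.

Present value of the stream is 710·δ + 670·δ². Indifference gives 710δ + 670δ² = 926.59.
That is, 670δ² + 710δ − 926.59 = 0, a quadratic in δ.
By the quadratic formula (taking the positive root), δ = (−710 + √2987361.20) / 1340 ≈ 0.760.

δ ≈ 0.760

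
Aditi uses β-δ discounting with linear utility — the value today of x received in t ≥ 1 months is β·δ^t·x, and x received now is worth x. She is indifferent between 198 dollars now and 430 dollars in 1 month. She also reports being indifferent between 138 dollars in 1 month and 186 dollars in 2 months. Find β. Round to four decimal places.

β ≈ 0.6206

The second indifference involves only future payoffs, so β cancels: β·δ^1·138 = β·δ^2·186, giving δ = 138/186 = 0.74194.
Substituting δ into 198 = β·δ·430: β = 198/(319.032) ≈ 0.6206.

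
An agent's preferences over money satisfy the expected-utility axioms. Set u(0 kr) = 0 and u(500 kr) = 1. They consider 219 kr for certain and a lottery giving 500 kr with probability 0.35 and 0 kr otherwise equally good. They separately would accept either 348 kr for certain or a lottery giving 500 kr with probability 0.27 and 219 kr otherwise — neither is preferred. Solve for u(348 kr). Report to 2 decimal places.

0.53

The first gamble pins u(219 kr): it must equal 0.35·1 + 0.65·0 = 0.35.
Chaining: u(348 kr) = 0.27·1.00 + 0.73·0.35 = 0.5255.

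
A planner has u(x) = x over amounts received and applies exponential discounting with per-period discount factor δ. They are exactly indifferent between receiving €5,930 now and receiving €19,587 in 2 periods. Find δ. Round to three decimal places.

δ ≈ 0.550

Indifference means u(5930) = δ^2 · u(19587), so δ^2 = u(5930)/u(19587).
With u(x) = x: δ^2 = 5930/19587 = 0.30275.
Taking the square root: δ = 0.30275^(1/2) ≈ 0.550.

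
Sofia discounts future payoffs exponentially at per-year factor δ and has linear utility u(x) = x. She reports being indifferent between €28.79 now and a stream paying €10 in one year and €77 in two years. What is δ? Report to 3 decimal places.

δ ≈ 0.550

Equating present values: 28.79 = 10δ + 77δ².
Rearranged: 77δ² + 10δ − 28.79 = 0.
The positive root is δ = [−10 + √(10² + 4·77·28.79)] / (2·77) = (−10 + 94.696)/154 ≈ 0.550.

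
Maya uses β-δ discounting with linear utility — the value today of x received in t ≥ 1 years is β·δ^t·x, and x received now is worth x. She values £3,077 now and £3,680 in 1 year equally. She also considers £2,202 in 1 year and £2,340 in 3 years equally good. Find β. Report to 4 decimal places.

β ≈ 0.8619

The second indifference involves only future payoffs, so β cancels: β·δ^1·2202 = β·δ^3·2340, giving δ^2 = 2202/2340 = 0.94103, so δ = 0.97006.
Now use the now-vs-future pair: 3077 = β·δ·3680 gives β = 3077/(0.97006·3680) ≈ 0.8619.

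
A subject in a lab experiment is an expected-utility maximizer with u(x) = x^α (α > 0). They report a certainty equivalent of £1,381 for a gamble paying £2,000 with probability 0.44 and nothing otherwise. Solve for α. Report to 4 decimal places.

Since u(0) = 0, the lottery's EU is 0.44·2000^α.
Equating: 1381^α = 0.44·2000^α, i.e. 0.6905^α = 0.44.
Take logs: α = ln 0.44 / ln(1381/2000) ≈ 2.216833.

α ≈ 2.2168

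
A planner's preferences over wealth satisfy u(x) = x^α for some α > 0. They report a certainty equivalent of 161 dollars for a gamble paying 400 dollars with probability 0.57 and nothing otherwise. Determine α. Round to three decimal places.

EU(lottery) = 0.57·400^α + 0.43·0 = 0.57·400^α.
Setting u(161) equal to that: 161^α = 0.57·400^α ⇒ (161/400)^α = 0.57.
α = ln(0.57) / ln(161/400) = -0.562119/-0.910060 ≈ 0.618.

α ≈ 0.618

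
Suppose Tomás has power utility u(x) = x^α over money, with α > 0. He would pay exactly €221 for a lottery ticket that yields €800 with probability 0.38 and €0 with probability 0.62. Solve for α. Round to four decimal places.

α ≈ 0.7521

EU(lottery) = 0.38·800^α + 0.62·0 = 0.38·800^α.
Indifference: 221^α = 0.38·800^α, so (221/800)^α = 0.38.
Taking logs: α·ln(221/800) = ln(0.38), so α = -0.9675840 / -1.2864490 ≈ 0.7521.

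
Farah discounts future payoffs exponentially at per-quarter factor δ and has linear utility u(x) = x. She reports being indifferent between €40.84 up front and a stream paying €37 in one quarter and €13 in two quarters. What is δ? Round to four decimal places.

Present value of the stream is 37·δ + 13·δ². Indifference gives 37δ + 13δ² = 40.84.
That is, 13δ² + 37δ − 40.84 = 0, a quadratic in δ.
By the quadratic formula (taking the positive root), δ = (−37 + √3492.68) / 26 ≈ 0.8500.

δ ≈ 0.8500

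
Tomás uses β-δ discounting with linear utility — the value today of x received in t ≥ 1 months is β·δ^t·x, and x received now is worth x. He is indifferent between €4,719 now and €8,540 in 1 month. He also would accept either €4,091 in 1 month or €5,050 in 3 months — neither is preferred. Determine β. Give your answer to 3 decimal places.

β ≈ 0.614

From the later pair, β·δ^1·4091 = β·δ^3·5050; dividing through, δ^2 = 4091/5050 = 0.81010, so δ = 0.90006.
The first indifference: 4719 = β·δ·8540, so β = 4719/(δ·8540) = 4719/(0.90006·8540) ≈ 0.614.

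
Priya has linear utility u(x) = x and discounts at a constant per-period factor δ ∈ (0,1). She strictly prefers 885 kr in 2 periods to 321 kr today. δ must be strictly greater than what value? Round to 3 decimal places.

δ > 0.602

The preference means 321 < δ^2·885.
Dividing by 885: δ^2 > 0.36271. Both sides are positive, so the square root keeps the direction.
δ > (321/885)^(1/2) ≈ 0.602.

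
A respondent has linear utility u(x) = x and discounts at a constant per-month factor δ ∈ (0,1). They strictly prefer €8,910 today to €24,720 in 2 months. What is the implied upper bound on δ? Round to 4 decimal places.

δ < 0.6004

Under u(x) = x this choice says 8910 > δ^2·24720.
Dividing by 24720: δ^2 < 0.36044. Both sides are positive, so the square root keeps the direction.
δ < 0.36044^(1/2) = 0.6004.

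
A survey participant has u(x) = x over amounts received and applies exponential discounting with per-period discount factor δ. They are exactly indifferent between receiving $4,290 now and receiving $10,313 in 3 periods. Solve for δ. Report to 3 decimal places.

The payoff in 3 periods is discounted by δ^3, so u(4290) = δ^3·u(10313) and δ^3 = u(4290)/u(10313).
With u(x) = x: δ^3 = 4290/10313 = 0.41598.
Taking the cube root: δ = 0.41598^(1/3) ≈ 0.746.

δ ≈ 0.746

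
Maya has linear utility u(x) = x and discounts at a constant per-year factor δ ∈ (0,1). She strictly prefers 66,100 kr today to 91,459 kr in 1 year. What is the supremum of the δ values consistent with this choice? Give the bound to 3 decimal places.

The preference means 66100 > δ·91459.
So δ < 66100/91459 = 0.72273.

δ < 0.723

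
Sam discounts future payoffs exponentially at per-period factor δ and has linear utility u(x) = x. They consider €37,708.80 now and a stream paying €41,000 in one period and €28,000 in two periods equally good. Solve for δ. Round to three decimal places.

δ ≈ 0.640

Present value of the stream is 41000·δ + 28000·δ². Indifference gives 41000δ + 28000δ² = 37708.80.
That is, 28000δ² + 41000δ − 37708.80 = 0, a quadratic in δ.
The positive root is δ = [−41000 + √(41000² + 4·28000·37708.80)] / (2·28000) = (−41000 + 76840.000)/56000 ≈ 0.640.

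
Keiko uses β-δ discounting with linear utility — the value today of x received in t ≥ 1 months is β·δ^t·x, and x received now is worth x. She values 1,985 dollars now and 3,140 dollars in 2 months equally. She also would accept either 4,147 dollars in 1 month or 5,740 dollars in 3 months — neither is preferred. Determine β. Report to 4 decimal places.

β ≈ 0.8750

Both payoffs in the second observation are in the future, so β drops out: δ^1·4147 = δ^3·5740 ⇒ δ^2 = 4147/5740 = 0.72247, so δ = 0.84998.
The first indifference: 1985 = β·δ^2·3140, so β = 1985/(δ^2·3140) = 1985/(0.72247·3140) ≈ 0.8750.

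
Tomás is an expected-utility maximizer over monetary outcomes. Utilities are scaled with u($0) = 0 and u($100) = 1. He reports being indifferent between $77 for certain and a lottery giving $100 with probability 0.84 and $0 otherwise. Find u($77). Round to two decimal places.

0.84

u($77) equals the lottery's expected utility: 0.84·1 + 0.16·0 = 0.84.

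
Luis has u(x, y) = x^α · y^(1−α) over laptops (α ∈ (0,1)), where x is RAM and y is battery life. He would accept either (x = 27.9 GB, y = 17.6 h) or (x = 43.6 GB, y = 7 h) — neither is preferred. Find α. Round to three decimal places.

α ≈ 0.674

Indifference: 27.9^α · 17.6^(1−α) = 43.6^α · 7^(1−α).
(27.9/43.6)^α = (7/17.6)^(1−α); take logs: α·ln(27.9/43.6) = (1−α)·ln(7/17.6), i.e. α·-0.446430 = (1−α)·-0.921989.
With A = -0.446430 and B = -0.921989: α·A = (1−α)·B, so α = B/(A+B) = -0.921989/-1.368419 ≈ 0.674.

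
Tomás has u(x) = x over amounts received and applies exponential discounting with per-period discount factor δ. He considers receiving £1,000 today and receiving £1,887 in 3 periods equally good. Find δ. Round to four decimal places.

The payoff in 3 periods is discounted by δ^3, so u(1000) = δ^3·u(1887) and δ^3 = u(1000)/u(1887).
With u(x) = x: δ^3 = 1000/1887 = 0.52994.
Hence δ = (0.52994)^(1/3) = 0.809238.

δ ≈ 0.8092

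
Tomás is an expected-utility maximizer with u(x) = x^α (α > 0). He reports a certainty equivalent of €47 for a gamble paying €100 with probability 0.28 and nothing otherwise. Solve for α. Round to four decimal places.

EU(lottery) = 0.28·100^α + 0.72·0 = 0.28·100^α.
Indifference: 47^α = 0.28·100^α, so (47/100)^α = 0.28.
α = ln(0.28) / ln(47/100) = -1.2729657/-0.7550226 ≈ 1.6860.

α ≈ 1.6860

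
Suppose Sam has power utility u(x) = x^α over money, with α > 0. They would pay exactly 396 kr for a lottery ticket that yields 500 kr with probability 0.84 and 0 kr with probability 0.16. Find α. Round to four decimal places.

The lottery's expected utility is 0.84·u(500) + 0.16·u(0) = 0.84·500^α (since u(0) = 0 for α > 0).
Equating: 396^α = 0.84·500^α, i.e. 0.7920^α = 0.84.
Taking logs: α·ln(396/500) = ln(0.84), so α = -0.1743534 / -0.2331939 ≈ 0.7477.

α ≈ 0.7477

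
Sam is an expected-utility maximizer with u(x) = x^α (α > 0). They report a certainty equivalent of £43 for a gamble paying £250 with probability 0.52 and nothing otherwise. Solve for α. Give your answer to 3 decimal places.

EU(lottery) = 0.52·250^α + 0.48·0 = 0.52·250^α.
Indifference: 43^α = 0.52·250^α, so (43/250)^α = 0.52.
Take logs: α = ln 0.52 / ln(43/250) ≈ 0.37149.

α ≈ 0.371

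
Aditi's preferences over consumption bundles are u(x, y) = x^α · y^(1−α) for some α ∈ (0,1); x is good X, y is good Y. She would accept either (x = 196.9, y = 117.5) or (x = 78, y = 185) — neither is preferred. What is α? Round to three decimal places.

Indifference: 196.9^α · 117.5^(1−α) = 78^α · 185^(1−α).
(196.9/78)^α = (185/117.5)^(1−α); take logs: α·ln(196.9/78) = (1−α)·ln(185/117.5), i.e. α·0.925987 = (1−α)·0.453917.
So α/(1−α) = (0.453917)/(0.925987) = 0.490198, and α = 0.490198/1.490198 ≈ 0.329.

α ≈ 0.329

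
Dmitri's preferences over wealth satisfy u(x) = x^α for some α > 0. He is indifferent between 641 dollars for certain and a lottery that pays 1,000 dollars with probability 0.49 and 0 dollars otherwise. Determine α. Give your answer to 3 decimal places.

EU(lottery) = 0.49·1000^α + 0.51·0 = 0.49·1000^α.
Setting u(641) equal to that: 641^α = 0.49·1000^α ⇒ (641/1000)^α = 0.49.
Taking logs: α·ln(641/1000) = ln(0.49), so α = -0.713350 / -0.444726 ≈ 1.604.

α ≈ 1.604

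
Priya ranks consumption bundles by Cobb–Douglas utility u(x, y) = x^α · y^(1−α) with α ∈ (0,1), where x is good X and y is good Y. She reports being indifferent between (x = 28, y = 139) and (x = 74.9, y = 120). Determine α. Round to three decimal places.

α ≈ 0.130

Indifference: 28^α · 139^(1−α) = 74.9^α · 120^(1−α).
(28/74.9)^α = (120/139)^(1−α); take logs: α·ln(28/74.9) = (1−α)·ln(120/139), i.e. α·-0.983949 = (1−α)·-0.146982.
With A = -0.983949 and B = -0.146982: α·A = (1−α)·B, so α = B/(A+B) = -0.146982/-1.130931 ≈ 0.130.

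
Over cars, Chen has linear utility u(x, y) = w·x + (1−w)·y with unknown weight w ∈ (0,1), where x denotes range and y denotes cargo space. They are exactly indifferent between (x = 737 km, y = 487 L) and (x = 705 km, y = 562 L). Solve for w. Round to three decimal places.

Indifference: w·737 + (1−w)·487 = w·705 + (1−w)·562.
w·(737−705) = (1−w)·(562−487), i.e. w·32 = (1−w)·75.
Hence w = 75/(32+75) = 75/107 = 0.701.

w = 0.701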